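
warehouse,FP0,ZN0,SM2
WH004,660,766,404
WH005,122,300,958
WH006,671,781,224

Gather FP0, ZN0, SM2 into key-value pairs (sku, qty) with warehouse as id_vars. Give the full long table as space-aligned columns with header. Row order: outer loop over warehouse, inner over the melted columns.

warehouse  sku  qty
WH004      FP0  660
WH004      ZN0  766
WH004      SM2  404
WH005      FP0  122
WH005      ZN0  300
WH005      SM2  958
WH006      FP0  671
WH006      ZN0  781
WH006      SM2  224

Each (warehouse, column) pair becomes one row: 3 × 3 = 9 rows.
For example, (WH004, FP0) → qty=660.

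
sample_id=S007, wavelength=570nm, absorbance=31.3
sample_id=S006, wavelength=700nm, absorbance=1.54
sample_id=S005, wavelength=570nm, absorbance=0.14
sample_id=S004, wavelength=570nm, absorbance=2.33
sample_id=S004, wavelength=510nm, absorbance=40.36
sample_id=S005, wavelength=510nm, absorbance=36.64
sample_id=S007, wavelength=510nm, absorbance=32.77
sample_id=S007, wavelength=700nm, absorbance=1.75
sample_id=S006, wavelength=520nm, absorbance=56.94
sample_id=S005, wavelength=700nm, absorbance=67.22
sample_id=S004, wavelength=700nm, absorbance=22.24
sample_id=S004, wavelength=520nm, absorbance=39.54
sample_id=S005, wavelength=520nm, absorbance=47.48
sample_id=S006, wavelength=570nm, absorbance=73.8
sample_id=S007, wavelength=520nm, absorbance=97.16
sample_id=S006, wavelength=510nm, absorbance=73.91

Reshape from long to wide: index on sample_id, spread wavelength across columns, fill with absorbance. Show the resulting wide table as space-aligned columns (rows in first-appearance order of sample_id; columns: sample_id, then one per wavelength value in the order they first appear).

Columns: sample_id plus the 4 distinct wavelength values (570nm, 700nm, 510nm, 520nm).
For example, row S007 column 570nm takes absorbance=31.3 from the long row (S007, 570nm).

sample_id  570nm  700nm  510nm  520nm
S007       31.3   1.75   32.77  97.16
S006       73.8   1.54   73.91  56.94
S005       0.14   67.22  36.64  47.48
S004       2.33   22.24  40.36  39.54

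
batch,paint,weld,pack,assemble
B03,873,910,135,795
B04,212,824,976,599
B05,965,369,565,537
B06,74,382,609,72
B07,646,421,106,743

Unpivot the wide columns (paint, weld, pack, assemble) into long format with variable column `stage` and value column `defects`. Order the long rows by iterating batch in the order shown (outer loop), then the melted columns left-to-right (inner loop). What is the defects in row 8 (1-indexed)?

599

20 rows total (5 × 4). Row 8: index ⌊(8-1)/4⌋ = 1 into batch → B04; (8-1) mod 4 = 3 into the melted columns → assemble.
So row 8 is (B04, assemble, 599); defects = 599.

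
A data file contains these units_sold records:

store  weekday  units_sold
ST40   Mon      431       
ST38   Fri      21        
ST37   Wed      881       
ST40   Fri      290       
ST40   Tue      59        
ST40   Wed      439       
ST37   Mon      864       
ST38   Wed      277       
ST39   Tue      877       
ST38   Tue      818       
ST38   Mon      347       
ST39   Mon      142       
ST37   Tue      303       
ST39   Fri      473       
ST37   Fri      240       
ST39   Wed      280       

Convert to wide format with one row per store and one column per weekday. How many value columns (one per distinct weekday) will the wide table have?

4 distinct weekday values: Wed, Mon, Fri, Tue.

4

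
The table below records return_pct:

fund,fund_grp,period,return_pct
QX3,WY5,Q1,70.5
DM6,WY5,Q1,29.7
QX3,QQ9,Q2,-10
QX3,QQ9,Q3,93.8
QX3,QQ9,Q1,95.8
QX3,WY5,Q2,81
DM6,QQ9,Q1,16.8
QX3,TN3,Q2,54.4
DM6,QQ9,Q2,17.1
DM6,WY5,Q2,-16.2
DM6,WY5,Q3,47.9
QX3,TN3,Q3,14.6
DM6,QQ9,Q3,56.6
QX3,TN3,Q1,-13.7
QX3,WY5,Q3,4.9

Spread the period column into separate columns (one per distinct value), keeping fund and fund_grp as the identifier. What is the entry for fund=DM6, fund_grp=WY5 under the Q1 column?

29.7

Wide layout: rows indexed by fund and fund_grp, columns are the 3 distinct period values (Q1, Q2, Q3).
Cell (fund=DM6, fund_grp=WY5, period=Q1) draws from the long row where fund=DM6, fund_grp=WY5 and period=Q1, which has return_pct=29.7.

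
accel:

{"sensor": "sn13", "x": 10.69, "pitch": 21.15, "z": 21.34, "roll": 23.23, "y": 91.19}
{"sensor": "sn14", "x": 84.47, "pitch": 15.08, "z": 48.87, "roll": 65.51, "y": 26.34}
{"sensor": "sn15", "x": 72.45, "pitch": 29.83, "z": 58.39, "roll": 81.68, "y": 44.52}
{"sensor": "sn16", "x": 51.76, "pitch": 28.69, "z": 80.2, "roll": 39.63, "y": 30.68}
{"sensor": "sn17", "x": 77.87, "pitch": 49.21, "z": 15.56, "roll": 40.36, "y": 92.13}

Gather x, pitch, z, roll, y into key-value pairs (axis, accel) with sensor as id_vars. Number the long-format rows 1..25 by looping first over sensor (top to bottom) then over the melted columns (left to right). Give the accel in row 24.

40.36

25 rows total (5 × 5). Row 24: index ⌊(24-1)/5⌋ = 4 into sensor → sn17; (24-1) mod 5 = 3 into the melted columns → roll.
So row 24 is (sn17, roll, 40.36); accel = 40.36.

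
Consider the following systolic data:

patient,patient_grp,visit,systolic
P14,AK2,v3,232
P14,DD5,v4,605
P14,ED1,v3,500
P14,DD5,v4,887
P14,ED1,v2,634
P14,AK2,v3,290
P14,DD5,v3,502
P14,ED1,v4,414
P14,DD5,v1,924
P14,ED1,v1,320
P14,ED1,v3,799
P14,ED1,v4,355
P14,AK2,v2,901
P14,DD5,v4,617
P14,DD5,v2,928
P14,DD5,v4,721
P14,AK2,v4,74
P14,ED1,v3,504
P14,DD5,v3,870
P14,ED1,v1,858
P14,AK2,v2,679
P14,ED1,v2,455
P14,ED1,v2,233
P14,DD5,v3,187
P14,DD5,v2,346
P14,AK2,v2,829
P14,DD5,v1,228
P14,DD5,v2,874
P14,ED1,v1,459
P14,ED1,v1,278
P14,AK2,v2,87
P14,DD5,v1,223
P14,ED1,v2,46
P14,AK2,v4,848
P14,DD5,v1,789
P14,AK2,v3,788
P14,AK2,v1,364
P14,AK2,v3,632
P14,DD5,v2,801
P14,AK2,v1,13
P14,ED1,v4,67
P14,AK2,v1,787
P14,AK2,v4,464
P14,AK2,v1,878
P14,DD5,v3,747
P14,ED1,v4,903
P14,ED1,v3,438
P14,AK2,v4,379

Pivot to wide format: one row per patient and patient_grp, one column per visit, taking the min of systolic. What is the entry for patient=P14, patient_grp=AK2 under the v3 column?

Rows with patient=P14, patient_grp=AK2 and visit=v3: systolic values are 232, 290, 788, 632.
min(232, 290, 788, 632) = 232.

232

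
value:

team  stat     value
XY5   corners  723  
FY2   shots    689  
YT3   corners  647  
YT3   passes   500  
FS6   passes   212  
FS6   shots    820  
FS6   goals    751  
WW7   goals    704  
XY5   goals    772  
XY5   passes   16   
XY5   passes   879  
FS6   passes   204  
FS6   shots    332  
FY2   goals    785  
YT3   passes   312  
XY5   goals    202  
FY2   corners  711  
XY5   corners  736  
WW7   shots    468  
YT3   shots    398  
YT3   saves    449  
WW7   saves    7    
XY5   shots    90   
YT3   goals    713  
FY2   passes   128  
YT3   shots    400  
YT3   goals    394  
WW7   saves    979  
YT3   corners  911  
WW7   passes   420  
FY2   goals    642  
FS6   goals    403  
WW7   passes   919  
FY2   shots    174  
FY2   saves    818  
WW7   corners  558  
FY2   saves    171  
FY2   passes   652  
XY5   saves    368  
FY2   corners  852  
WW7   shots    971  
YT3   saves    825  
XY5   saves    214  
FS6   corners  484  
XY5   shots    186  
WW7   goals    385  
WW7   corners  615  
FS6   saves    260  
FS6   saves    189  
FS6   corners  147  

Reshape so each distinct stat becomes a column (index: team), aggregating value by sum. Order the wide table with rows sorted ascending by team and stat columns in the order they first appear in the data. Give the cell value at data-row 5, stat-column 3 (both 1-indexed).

812

With rows sorted ascending by team, row 5 is team=YT3. stat columns in first-appearance order: corners, shots, passes, goals, saves; column 3 is passes.
Long rows with team=YT3, stat=passes: 500 + 312 = 812.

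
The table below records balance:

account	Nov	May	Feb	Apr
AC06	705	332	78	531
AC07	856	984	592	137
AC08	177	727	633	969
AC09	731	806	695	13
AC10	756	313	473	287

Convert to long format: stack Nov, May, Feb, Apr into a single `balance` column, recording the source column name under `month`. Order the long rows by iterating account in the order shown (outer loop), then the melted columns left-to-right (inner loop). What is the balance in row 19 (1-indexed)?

20 rows total (5 × 4). Row 19: index ⌊(19-1)/4⌋ = 4 into account → AC10; (19-1) mod 4 = 2 into the melted columns → Feb.
So row 19 is (AC10, Feb, 473); balance = 473.

473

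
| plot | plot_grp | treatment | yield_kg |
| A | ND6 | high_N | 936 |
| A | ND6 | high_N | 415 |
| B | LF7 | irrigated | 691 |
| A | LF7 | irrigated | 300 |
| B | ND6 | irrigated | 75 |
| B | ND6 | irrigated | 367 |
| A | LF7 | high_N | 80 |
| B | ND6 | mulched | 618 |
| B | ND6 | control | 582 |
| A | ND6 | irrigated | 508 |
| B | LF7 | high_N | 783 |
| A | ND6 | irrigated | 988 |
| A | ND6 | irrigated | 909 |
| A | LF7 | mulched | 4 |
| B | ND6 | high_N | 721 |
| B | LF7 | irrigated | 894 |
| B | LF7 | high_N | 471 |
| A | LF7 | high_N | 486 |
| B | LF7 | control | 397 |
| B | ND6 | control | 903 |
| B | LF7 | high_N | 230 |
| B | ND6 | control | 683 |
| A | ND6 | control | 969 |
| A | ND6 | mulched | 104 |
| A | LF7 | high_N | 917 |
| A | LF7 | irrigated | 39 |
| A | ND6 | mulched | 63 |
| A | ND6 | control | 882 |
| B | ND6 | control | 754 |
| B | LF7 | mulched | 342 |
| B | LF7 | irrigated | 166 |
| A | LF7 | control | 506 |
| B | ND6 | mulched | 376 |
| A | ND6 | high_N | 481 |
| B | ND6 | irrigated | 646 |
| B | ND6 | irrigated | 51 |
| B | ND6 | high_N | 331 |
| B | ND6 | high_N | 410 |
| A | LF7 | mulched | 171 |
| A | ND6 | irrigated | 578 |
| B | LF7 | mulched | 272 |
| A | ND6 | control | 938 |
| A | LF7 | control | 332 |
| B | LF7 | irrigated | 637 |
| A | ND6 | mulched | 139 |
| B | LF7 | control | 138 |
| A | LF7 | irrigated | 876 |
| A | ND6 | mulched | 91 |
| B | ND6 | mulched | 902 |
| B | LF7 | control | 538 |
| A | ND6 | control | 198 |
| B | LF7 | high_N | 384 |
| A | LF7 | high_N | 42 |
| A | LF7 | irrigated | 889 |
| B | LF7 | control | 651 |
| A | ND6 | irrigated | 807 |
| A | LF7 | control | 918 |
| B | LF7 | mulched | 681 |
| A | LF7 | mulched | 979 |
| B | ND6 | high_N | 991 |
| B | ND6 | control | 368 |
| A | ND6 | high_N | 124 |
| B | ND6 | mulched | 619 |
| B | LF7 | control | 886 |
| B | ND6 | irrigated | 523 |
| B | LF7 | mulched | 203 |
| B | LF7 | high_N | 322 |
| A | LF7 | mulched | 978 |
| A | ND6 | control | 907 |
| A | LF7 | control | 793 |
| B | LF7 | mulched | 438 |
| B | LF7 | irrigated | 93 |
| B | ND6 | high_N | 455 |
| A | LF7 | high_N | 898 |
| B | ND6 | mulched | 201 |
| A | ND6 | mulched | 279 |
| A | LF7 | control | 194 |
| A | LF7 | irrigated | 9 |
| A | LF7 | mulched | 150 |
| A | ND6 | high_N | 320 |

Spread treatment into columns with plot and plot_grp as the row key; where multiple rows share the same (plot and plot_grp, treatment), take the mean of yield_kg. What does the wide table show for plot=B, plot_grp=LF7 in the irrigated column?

Rows with plot=B, plot_grp=LF7 and treatment=irrigated: yield_kg values are 691, 894, 166, 637, 93.
(691 + 894 + 166 + 637 + 93) / 5 = 496.20.

496.20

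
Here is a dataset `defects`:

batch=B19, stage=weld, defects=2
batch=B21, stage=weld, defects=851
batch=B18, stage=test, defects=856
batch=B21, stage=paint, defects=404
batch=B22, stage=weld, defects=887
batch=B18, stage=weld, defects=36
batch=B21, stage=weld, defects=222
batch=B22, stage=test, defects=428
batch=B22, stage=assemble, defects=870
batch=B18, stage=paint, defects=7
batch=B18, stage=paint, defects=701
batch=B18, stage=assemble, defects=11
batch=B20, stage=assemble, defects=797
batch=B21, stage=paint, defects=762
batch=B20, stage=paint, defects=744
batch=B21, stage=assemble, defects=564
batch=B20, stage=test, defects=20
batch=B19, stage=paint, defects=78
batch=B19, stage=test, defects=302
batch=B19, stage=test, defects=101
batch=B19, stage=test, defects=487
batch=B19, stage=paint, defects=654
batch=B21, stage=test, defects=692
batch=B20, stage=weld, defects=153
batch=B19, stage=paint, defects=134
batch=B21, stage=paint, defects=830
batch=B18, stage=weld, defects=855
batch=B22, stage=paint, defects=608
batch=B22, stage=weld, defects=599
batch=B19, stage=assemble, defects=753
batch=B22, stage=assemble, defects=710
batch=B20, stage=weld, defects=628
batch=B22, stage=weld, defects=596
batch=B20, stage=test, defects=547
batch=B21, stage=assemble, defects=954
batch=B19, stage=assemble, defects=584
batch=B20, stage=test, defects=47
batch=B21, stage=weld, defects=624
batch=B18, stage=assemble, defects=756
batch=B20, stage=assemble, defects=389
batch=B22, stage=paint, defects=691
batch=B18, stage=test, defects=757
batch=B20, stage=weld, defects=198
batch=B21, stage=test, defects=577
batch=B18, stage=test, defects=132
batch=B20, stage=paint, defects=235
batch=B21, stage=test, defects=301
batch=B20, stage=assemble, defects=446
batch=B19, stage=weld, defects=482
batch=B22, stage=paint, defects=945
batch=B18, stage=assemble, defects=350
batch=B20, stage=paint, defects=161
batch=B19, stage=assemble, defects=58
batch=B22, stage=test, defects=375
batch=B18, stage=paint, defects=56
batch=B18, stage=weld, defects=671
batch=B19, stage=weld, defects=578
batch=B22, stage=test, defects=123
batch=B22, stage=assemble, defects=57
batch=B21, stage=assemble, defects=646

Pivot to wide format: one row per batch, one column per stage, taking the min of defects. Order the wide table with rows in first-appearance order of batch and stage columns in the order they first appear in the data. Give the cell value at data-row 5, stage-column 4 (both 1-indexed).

With rows in first-appearance order of batch, row 5 is batch=B20. stage columns in first-appearance order: weld, test, paint, assemble; column 4 is assemble.
Long rows with batch=B20, stage=assemble: min(797, 389, 446) = 389.

389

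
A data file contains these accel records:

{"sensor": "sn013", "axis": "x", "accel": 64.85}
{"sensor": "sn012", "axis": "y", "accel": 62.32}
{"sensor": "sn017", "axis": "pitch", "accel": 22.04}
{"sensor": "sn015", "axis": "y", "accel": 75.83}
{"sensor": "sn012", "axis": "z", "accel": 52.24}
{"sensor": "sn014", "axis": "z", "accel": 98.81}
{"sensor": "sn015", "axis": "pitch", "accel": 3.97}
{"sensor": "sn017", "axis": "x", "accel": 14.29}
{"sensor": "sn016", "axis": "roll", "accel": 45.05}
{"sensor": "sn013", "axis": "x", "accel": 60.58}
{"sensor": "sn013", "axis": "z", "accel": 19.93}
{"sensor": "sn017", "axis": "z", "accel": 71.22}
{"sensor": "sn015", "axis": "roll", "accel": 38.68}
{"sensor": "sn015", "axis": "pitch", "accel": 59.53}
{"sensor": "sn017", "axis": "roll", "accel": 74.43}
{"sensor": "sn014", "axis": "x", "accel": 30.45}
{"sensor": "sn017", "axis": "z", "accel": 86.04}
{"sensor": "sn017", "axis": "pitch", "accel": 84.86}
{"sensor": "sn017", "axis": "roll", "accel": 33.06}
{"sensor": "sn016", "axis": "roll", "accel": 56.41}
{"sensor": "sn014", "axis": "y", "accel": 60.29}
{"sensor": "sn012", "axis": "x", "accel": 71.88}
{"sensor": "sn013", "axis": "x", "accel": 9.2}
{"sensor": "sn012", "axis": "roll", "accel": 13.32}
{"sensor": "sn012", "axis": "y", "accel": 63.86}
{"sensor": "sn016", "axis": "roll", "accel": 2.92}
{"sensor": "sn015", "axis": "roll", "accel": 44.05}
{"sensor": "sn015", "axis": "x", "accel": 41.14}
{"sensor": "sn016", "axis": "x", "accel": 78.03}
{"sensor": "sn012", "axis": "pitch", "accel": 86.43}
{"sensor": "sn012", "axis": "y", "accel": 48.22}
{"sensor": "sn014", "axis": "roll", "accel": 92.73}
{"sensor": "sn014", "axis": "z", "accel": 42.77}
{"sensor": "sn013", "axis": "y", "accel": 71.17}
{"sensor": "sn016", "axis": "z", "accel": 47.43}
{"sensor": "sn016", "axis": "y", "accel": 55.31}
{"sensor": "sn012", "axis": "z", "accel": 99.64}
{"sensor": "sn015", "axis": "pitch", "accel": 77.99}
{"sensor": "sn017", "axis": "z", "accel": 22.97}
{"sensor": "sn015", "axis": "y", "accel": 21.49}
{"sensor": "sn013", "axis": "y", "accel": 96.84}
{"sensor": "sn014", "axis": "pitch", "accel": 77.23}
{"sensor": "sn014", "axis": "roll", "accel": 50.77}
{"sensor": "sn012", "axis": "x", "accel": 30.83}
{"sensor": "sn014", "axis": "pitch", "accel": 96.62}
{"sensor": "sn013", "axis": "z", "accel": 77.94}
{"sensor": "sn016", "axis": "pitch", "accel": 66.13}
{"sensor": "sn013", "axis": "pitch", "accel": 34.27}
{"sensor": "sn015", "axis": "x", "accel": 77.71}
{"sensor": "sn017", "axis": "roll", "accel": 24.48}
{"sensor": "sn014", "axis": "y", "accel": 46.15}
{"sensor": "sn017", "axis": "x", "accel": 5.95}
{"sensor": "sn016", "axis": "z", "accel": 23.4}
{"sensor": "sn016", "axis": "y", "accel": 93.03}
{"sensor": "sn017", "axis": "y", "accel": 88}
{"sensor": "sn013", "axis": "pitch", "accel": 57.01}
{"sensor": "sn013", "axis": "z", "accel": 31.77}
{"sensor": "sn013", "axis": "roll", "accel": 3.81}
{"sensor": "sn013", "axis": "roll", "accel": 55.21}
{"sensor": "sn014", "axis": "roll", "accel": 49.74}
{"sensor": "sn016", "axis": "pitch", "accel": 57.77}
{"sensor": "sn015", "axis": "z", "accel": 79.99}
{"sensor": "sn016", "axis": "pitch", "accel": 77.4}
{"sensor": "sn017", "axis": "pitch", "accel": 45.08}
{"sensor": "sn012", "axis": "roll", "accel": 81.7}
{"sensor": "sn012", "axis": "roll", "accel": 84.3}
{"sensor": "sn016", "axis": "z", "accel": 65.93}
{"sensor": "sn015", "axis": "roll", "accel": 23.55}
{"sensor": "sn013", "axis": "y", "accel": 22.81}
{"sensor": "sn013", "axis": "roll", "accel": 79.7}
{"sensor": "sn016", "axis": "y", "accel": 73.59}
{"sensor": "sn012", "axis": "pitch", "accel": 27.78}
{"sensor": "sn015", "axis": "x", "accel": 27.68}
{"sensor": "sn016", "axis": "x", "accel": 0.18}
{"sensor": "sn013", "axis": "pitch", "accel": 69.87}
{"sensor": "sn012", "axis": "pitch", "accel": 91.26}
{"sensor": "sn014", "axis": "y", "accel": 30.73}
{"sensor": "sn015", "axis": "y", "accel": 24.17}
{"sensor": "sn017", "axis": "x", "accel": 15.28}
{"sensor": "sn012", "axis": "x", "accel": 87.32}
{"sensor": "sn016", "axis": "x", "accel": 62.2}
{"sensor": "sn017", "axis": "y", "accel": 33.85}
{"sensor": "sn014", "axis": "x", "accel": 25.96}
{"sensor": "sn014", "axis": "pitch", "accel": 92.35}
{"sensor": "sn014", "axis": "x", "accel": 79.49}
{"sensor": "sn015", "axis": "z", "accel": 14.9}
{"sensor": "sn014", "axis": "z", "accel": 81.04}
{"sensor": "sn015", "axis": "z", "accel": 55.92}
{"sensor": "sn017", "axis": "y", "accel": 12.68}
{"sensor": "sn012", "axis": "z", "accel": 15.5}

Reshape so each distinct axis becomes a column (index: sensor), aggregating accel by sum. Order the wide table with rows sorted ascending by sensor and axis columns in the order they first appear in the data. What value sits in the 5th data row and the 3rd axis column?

With rows sorted ascending by sensor, row 5 is sensor=sn016. axis columns in first-appearance order: x, y, pitch, z, roll; column 3 is pitch.
Long rows with sensor=sn016, axis=pitch: 66.13 + 57.77 + 77.4 = 201.30.

201.30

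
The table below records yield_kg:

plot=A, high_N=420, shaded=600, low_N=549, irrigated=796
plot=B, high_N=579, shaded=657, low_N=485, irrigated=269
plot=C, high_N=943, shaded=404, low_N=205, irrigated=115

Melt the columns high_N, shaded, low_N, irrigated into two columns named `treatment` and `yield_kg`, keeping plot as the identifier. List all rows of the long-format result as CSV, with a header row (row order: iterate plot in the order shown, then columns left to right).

Each (plot, column) pair becomes one row: 3 × 4 = 12 rows.
For example, (A, high_N) → yield_kg=420.

plot,treatment,yield_kg
A,high_N,420
A,shaded,600
A,low_N,549
A,irrigated,796
B,high_N,579
B,shaded,657
B,low_N,485
B,irrigated,269
C,high_N,943
C,shaded,404
C,low_N,205
C,irrigated,115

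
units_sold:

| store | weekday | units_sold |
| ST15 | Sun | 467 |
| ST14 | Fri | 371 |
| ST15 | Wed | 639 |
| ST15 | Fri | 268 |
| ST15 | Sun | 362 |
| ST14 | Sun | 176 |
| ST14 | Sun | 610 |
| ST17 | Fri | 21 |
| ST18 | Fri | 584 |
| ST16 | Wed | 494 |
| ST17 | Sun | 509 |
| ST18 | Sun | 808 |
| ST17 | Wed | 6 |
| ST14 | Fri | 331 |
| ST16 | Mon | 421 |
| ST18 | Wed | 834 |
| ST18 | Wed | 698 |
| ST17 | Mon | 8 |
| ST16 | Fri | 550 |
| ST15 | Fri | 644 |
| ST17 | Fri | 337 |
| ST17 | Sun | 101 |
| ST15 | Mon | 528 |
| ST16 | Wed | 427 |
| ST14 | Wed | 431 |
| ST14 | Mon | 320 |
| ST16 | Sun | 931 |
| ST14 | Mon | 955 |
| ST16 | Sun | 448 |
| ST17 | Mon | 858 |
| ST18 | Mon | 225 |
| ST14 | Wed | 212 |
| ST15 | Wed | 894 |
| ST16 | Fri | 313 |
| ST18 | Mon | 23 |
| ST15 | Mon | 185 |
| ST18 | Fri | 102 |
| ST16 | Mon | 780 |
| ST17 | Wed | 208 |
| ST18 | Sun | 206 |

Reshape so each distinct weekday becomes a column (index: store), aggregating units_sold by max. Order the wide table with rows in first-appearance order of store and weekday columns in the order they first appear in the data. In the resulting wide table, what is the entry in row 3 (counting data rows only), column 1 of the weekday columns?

With rows in first-appearance order of store, row 3 is store=ST17. weekday columns in first-appearance order: Sun, Fri, Wed, Mon; column 1 is Sun.
Long rows with store=ST17, weekday=Sun: max(509, 101) = 509.

509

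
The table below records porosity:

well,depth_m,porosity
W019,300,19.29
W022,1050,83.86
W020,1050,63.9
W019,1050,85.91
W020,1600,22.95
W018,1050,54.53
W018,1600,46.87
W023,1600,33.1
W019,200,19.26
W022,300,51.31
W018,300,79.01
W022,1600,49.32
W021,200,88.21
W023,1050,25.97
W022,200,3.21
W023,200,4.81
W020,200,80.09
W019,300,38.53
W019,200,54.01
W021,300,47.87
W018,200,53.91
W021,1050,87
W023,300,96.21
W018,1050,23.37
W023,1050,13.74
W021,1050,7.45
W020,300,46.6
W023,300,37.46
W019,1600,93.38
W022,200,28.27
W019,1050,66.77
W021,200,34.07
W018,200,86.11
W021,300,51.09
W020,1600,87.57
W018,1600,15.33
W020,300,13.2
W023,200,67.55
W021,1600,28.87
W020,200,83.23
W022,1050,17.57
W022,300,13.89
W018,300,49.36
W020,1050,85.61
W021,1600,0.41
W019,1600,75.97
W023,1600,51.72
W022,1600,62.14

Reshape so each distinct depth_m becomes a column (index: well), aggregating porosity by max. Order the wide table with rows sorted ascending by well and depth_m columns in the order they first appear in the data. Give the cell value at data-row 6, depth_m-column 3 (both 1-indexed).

With rows sorted ascending by well, row 6 is well=W023. depth_m columns in first-appearance order: 300, 1050, 1600, 200; column 3 is 1600.
Long rows with well=W023, depth_m=1600: max(33.1, 51.72) = 51.72.

51.72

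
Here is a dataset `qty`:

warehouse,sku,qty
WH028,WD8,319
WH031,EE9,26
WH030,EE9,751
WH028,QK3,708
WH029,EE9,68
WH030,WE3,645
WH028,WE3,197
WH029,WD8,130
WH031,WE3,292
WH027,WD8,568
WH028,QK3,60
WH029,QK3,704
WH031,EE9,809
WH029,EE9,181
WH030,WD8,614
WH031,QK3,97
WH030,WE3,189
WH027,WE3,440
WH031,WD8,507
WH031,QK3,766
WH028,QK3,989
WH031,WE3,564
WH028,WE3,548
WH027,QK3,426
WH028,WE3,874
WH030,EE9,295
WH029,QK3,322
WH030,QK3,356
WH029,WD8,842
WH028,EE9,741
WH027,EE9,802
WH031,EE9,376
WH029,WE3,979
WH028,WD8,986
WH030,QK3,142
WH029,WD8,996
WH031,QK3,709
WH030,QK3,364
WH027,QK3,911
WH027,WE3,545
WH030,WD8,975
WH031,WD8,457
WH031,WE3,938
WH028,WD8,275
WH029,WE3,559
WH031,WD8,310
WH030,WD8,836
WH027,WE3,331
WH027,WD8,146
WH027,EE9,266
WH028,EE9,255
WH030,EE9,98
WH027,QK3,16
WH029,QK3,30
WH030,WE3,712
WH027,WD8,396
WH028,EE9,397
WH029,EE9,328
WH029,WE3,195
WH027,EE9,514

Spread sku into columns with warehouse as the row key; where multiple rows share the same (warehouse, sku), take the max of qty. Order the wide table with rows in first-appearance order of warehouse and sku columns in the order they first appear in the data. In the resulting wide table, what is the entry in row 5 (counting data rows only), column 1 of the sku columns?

568

With rows in first-appearance order of warehouse, row 5 is warehouse=WH027. sku columns in first-appearance order: WD8, EE9, QK3, WE3; column 1 is WD8.
Long rows with warehouse=WH027, sku=WD8: max(568, 146, 396) = 568.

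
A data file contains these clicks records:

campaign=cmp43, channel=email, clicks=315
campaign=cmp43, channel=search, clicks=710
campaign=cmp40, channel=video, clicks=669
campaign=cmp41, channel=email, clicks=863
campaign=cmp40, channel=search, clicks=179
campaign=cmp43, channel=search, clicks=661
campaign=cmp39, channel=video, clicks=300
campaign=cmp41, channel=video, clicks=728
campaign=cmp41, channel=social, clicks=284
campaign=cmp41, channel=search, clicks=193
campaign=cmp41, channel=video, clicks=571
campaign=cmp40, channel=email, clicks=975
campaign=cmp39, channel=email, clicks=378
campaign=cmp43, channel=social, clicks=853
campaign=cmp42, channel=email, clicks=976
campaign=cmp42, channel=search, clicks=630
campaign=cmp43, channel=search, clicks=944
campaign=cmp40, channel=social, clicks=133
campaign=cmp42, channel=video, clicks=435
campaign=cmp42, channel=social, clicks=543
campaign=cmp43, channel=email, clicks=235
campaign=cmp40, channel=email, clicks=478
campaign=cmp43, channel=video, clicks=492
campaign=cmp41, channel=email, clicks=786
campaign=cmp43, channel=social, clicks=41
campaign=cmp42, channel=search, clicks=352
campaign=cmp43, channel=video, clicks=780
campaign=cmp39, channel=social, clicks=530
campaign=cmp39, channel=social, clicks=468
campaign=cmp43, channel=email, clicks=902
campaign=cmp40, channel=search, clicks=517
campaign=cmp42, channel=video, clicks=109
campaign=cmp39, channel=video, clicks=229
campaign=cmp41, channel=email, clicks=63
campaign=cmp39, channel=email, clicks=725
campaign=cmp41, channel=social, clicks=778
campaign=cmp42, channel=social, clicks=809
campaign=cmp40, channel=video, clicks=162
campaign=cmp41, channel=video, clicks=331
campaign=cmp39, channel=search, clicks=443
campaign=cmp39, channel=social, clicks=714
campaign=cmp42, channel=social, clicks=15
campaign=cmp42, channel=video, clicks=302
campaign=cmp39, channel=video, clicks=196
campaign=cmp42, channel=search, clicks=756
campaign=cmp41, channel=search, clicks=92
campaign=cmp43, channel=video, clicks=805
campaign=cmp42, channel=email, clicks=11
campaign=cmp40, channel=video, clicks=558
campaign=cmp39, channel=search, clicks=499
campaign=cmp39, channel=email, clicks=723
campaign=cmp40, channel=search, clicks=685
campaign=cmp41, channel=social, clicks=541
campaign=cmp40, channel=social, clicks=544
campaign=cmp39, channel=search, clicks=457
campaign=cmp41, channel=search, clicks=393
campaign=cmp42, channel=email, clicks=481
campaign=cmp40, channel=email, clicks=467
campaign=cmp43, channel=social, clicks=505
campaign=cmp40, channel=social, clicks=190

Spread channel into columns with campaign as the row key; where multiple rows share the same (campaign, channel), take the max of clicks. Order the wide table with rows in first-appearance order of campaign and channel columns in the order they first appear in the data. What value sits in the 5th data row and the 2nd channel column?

With rows in first-appearance order of campaign, row 5 is campaign=cmp42. channel columns in first-appearance order: email, search, video, social; column 2 is search.
Long rows with campaign=cmp42, channel=search: max(630, 352, 756) = 756.

756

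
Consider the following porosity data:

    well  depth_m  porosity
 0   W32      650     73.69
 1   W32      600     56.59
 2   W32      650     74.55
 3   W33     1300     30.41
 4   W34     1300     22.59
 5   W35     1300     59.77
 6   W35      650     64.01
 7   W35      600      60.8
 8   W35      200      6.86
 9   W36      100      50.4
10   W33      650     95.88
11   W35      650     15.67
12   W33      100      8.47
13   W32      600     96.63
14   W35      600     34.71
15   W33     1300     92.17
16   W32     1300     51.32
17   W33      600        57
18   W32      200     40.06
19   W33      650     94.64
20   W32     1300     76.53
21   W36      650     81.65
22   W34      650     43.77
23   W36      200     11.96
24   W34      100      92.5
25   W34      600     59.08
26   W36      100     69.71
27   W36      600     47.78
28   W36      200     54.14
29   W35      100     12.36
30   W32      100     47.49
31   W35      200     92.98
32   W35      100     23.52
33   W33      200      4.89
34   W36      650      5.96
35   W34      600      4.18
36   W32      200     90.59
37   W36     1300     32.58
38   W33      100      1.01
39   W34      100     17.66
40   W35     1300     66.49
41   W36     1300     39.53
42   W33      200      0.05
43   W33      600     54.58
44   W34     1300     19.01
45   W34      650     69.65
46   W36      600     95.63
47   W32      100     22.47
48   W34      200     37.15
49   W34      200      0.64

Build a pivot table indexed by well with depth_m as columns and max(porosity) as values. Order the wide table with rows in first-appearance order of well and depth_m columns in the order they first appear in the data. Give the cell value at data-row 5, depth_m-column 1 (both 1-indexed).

81.65

With rows in first-appearance order of well, row 5 is well=W36. depth_m columns in first-appearance order: 650, 600, 1300, 200, 100; column 1 is 650.
Long rows with well=W36, depth_m=650: max(81.65, 5.96) = 81.65.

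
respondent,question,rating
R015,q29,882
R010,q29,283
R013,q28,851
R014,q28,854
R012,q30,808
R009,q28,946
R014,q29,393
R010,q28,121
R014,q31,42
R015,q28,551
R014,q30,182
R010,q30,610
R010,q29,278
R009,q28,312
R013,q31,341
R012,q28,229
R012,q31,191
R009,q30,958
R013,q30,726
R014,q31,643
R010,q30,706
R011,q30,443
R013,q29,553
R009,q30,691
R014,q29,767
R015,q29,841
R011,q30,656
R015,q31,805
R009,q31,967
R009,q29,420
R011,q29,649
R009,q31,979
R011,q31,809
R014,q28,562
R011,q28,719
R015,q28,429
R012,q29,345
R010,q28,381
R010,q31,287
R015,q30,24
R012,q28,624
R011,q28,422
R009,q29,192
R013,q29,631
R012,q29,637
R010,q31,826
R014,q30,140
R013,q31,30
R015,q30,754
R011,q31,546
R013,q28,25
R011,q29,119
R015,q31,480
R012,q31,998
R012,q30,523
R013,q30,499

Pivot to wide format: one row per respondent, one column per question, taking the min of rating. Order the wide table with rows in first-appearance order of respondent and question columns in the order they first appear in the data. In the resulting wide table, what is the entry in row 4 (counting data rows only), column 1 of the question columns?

393

With rows in first-appearance order of respondent, row 4 is respondent=R014. question columns in first-appearance order: q29, q28, q30, q31; column 1 is q29.
Long rows with respondent=R014, question=q29: min(393, 767) = 393.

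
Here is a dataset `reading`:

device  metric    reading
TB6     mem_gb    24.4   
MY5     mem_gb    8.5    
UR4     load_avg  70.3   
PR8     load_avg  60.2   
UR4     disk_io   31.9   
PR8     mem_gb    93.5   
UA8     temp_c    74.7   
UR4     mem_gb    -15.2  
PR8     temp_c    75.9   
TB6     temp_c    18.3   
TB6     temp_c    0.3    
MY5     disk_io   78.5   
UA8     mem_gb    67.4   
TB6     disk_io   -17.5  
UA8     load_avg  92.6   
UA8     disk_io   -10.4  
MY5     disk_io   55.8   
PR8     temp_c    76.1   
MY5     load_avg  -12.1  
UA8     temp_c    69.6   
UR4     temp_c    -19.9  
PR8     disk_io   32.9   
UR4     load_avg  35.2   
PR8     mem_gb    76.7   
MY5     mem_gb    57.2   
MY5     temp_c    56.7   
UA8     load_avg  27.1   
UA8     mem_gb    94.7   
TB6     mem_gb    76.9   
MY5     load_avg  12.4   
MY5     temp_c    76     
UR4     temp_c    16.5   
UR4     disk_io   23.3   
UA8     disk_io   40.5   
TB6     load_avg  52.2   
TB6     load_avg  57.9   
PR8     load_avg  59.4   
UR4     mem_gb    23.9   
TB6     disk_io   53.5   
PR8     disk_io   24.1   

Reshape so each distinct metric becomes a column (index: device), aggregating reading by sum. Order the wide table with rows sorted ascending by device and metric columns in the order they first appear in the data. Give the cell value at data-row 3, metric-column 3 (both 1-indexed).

36

With rows sorted ascending by device, row 3 is device=TB6. metric columns in first-appearance order: mem_gb, load_avg, disk_io, temp_c; column 3 is disk_io.
Long rows with device=TB6, metric=disk_io: -17.5 + 53.5 = 36.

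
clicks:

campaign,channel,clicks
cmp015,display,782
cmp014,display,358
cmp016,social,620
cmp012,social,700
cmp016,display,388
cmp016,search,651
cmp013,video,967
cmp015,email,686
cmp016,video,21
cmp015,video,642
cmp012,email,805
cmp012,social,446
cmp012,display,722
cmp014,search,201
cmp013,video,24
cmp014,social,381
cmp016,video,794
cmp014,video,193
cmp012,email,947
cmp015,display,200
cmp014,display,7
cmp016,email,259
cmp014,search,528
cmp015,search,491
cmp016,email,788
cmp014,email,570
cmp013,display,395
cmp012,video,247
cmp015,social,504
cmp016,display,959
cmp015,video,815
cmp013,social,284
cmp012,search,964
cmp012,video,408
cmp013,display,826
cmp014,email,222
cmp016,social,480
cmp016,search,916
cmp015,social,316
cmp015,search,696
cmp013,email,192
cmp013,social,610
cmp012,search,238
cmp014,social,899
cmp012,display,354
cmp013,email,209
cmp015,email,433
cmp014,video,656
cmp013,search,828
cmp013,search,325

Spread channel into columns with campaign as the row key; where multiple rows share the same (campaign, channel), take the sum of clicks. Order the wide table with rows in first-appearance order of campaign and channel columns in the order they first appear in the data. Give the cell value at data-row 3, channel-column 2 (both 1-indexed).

With rows in first-appearance order of campaign, row 3 is campaign=cmp016. channel columns in first-appearance order: display, social, search, video, email; column 2 is social.
Long rows with campaign=cmp016, channel=social: 620 + 480 = 1100.

1100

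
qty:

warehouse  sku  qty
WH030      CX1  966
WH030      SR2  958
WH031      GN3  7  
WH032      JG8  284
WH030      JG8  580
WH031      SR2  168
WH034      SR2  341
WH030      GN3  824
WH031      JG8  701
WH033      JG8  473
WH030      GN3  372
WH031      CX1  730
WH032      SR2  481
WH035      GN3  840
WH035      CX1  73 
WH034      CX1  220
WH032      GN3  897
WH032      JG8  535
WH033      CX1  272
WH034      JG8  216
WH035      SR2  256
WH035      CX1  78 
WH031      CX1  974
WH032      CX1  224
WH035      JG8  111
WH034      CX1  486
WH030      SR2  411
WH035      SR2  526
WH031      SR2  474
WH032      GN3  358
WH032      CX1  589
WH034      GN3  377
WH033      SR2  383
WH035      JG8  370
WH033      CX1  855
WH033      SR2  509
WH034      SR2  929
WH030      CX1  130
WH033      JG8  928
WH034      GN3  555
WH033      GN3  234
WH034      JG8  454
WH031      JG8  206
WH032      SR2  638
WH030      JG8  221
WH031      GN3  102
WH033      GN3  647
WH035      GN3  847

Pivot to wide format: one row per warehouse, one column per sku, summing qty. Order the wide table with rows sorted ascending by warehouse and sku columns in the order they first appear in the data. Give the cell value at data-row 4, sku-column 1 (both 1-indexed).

1127

With rows sorted ascending by warehouse, row 4 is warehouse=WH033. sku columns in first-appearance order: CX1, SR2, GN3, JG8; column 1 is CX1.
Long rows with warehouse=WH033, sku=CX1: 272 + 855 = 1127.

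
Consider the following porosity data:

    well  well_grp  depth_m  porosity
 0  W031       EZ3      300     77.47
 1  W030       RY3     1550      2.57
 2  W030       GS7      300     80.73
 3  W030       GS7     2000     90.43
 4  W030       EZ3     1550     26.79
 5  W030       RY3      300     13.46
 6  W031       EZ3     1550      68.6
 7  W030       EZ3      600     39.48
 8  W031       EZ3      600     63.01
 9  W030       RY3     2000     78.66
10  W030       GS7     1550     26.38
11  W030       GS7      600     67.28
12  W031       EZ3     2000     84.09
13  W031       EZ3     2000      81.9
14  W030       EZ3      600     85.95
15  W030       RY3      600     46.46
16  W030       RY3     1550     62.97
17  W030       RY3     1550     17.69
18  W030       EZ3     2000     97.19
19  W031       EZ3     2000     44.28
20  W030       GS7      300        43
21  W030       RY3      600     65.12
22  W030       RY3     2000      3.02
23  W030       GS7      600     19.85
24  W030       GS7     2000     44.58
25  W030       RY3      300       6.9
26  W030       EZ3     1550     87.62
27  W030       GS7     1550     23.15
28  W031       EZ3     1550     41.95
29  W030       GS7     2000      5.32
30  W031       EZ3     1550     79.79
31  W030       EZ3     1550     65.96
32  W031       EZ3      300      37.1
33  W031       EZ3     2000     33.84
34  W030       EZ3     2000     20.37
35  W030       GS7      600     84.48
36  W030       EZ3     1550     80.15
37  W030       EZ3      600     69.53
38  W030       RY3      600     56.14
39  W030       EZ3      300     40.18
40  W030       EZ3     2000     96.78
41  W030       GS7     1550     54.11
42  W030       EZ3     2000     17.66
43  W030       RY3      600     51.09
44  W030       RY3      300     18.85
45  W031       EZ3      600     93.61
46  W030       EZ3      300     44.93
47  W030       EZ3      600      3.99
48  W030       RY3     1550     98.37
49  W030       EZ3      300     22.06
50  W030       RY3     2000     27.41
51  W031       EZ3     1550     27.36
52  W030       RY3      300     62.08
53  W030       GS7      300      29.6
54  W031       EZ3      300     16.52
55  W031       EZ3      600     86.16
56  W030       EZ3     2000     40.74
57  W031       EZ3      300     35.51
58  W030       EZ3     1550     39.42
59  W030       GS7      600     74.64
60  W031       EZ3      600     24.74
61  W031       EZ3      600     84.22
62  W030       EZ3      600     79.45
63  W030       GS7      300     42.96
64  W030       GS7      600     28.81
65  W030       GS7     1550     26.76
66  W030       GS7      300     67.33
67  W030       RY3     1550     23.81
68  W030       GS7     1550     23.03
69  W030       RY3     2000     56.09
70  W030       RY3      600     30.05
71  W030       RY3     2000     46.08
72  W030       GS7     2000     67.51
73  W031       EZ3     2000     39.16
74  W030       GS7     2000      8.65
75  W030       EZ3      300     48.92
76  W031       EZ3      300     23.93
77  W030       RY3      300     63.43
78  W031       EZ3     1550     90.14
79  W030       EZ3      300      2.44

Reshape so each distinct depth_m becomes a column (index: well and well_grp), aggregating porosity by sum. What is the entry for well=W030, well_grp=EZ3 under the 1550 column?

299.94

Rows with well=W030, well_grp=EZ3 and depth_m=1550: porosity values are 26.79, 87.62, 65.96, 80.15, 39.42.
26.79 + 87.62 + 65.96 + 80.15 + 39.42 = 299.94.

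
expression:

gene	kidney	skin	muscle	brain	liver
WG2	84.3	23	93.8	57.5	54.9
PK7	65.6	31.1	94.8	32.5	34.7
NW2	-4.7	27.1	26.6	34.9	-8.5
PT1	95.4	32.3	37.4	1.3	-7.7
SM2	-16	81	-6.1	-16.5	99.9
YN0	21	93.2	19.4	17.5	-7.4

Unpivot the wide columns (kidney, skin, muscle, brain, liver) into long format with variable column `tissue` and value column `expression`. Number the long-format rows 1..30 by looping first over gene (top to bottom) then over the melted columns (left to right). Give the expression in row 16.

95.4

30 rows total (6 × 5). Row 16: index ⌊(16-1)/5⌋ = 3 into gene → PT1; (16-1) mod 5 = 0 into the melted columns → kidney.
So row 16 is (PT1, kidney, 95.4); expression = 95.4.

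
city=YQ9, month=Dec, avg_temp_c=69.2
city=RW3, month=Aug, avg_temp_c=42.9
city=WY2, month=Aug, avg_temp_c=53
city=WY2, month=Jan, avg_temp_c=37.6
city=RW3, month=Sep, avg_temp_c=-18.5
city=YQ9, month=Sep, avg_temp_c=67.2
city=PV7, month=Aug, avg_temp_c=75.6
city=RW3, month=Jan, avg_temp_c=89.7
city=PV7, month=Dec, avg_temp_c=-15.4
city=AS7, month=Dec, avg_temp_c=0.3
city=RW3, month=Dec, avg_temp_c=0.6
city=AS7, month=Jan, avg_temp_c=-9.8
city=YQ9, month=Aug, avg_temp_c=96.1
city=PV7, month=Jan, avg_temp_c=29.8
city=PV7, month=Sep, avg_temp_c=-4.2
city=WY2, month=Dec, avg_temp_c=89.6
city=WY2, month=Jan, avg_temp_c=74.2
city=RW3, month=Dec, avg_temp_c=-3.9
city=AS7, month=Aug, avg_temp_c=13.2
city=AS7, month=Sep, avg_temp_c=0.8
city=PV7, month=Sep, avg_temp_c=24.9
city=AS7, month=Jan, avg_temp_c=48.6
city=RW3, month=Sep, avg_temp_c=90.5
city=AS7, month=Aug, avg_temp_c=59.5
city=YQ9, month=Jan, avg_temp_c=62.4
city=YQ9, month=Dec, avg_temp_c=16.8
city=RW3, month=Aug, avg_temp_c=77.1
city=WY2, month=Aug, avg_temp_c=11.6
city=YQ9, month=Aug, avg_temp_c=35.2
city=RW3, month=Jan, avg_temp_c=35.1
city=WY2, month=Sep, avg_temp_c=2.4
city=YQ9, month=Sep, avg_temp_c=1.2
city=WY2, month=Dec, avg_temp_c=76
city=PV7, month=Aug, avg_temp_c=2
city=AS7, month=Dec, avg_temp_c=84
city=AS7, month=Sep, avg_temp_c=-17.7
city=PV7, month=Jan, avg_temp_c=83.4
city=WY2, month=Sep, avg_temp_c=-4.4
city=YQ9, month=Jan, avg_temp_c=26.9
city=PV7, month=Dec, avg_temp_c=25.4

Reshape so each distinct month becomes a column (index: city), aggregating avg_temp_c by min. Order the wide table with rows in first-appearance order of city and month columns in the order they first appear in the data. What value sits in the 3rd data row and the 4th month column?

With rows in first-appearance order of city, row 3 is city=WY2. month columns in first-appearance order: Dec, Aug, Jan, Sep; column 4 is Sep.
Long rows with city=WY2, month=Sep: min(2.4, -4.4) = -4.4.

-4.4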